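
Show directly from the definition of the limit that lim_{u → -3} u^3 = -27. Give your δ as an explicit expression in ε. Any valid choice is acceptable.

δ = min(2, ε/49)

Let ε > 0 be given. We seek δ > 0 with 0 < |u + 3| < δ ⇒ |u^3 + 27| < ε.
Factor: u^3 + 27 = (u + 3)(u^2 - 3u + 9), so |u^3 + 27| = |u + 3|·|u^2 - 3u + 9|.
Impose δ ≤ 2 so that |u| < 5; then |u^2 - 3u + 9| ≤ 49.
Hence |u^3 + 27| ≤ 49|u + 3|, which is < ε once |u + 3| < ε/49.
Take δ = min(2, ε/49). If 0 < |u + 3| < δ then both bounds hold and |u^3 + 27| ≤ 49|u + 3| < 49·(ε/49) = ε.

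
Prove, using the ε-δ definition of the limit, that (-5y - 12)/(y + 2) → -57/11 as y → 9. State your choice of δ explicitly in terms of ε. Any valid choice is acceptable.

δ = min(11/2, (121/4)ε)

Suppose ε > 0. We want δ > 0 with 0 < |y − 9| < δ ⇒ |(-5y - 12)/(y + 2) + 57/11| < ε.
Combining over a common denominator, (-5y - 12)/(y + 2) + 57/11 = [(-5y - 12)·11 − (-57)·(y + 2)] / [11·(y + 2)] = 2(y − 9) / (11(y + 2)).
So |(-5y - 12)/(y + 2) + 57/11| = 2|y − 9| / (11·|y + 2|).
Restrict δ ≤ 11/2. Then |y − 9| < 11/2 gives |y + 2| = |(y − 9) + 11| ≥ 11 − 11/2 = 11/2.
Hence |(-5y - 12)/(y + 2) + 57/11| < 2|y − 9|/(11·(11/2)) = (4/121)|y − 9|, which is < ε once |y − 9| < (121/4)ε.
Take δ = min(11/2, (121/4)ε). Then 0 < |y − 9| < δ forces both bounds, so |(-5y - 12)/(y + 2) + 57/11| < ε.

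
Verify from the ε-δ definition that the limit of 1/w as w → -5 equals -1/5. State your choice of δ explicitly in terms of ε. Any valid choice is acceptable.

Suppose ε > 0. We seek δ > 0 such that 0 < |w + 5| < δ implies |1/w + 1/5| < ε.
|1/w + 1/5| = |-5 − w|/(5·|w|) = |w + 5|/(5|w|).
Restrict δ ≤ 5/2. Then |w + 5| < 5/2 gives |w| > 5/2, so 5|w| > 25/2.
Then |1/w + 1/5| < |w + 5|/(25/2), which is < ε when |w + 5| < (25/2)ε.
Take δ = min(5/2, (25/2)ε). Then 0 < |w + 5| < δ gives both |w + 5| < 5/2 and |w + 5| < (25/2)ε, so |1/w + 1/5| < ε.

δ = min(5/2, (25/2)ε)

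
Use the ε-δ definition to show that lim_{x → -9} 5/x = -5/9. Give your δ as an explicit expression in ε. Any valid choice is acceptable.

δ = min(9/2, (81/10)ε)

Let ε > 0. We seek δ > 0 such that 0 < |x + 9| < δ implies |5/x + 5/9| < ε.
|5/x + 5/9| = 5·|-9 − x|/(9·|x|) = 5|x + 9|/(9|x|).
Restrict δ ≤ 9/2. Then |x + 9| < 9/2 gives |x| > 9/2, so 9|x| > 81/2.
Then |5/x + 5/9| < 5|x + 9|/(81/2), which is < ε when |x + 9| < (81/10)ε.
Take δ = min(9/2, (81/10)ε). Then 0 < |x + 9| < δ gives both |x + 9| < 9/2 and |x + 9| < (81/10)ε, so |5/x + 5/9| < ε.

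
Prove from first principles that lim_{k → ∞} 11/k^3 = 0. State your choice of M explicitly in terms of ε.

Let ε > 0 be given. For k ≥ 1, |11/k^3 − 0| = 11/k^3.
11/k^3 < ε ⇔ k^3 > 11/ε ⇔ k > (11/ε)^{1/3}.
Take M = (11/ε)^{1/3}. Then k > M implies 11/k^3 < ε.

M = (11/ε)^{1/3}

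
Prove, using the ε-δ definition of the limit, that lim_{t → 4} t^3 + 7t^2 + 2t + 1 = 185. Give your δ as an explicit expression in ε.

δ = min(1, ε/126)

Suppose ε > 0. We want δ > 0 such that 0 < |t − 4| < δ implies |(t^3 + 7t^2 + 2t + 1) − 185| < ε.
(t^3 + 7t^2 + 2t + 1) − 185 = t^3 + 7t^2 + 2t - 184 = (t − 4)(t^2 + 11t + 46).
So |(t^3 + 7t^2 + 2t + 1) − 185| = |t − 4|·|t^2 + 11t + 46|.
Assume first that |t − 4| < 1, so |t| < 5. Then |t^2 + 11t + 46| ≤ 5^2 + 11·5 + 46 = 126.
Hence |(t^3 + 7t^2 + 2t + 1) − 185| ≤ 126|t − 4| < ε provided |t − 4| < ε/126.
Choosing δ = min(1, ε/126) ensures both conditions, hence |(t^3 + 7t^2 + 2t + 1) − 185| < ε.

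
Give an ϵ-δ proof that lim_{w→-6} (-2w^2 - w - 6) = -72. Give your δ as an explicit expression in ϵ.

Fix ϵ > 0. We want δ > 0 such that 0 < |w + 6| < δ implies |(-2w^2 - w - 6) + 72| < ϵ.
(-2w^2 - w - 6) + 72 = -2w^2 - w + 66 = (w + 6)(-2w + 11).
So |(-2w^2 - w - 6) + 72| = |w + 6|·|-2w + 11|.
Require δ ≤ 2. Then |w + 6| < 2 gives |w| < 8, and by the triangle inequality |-2w + 11| ≤ 2·8 + 11 = 27.
Hence |(-2w^2 - w - 6) + 72| ≤ 27|w + 6| < ϵ provided |w + 6| < ϵ/27.
Take δ = min(2, ϵ/27). Then 0 < |w + 6| < δ gives both |w + 6| < 2 and |w + 6| < ϵ/27, so |(-2w^2 - w - 6) + 72| < ϵ.

δ = min(2, ϵ/27)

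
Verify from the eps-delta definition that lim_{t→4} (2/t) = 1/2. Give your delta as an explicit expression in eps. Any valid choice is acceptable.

delta = min(2, 4eps)

Suppose eps > 0. We seek delta > 0 such that 0 < |t − 4| < delta implies |2/t − (1/2)| < eps.
|2/t − (1/2)| = 2·|4 − t|/(4·|t|) = 2|t − 4|/(4|t|).
Restrict delta ≤ 2. Then |t − 4| < 2 gives |t| > 2, so 4|t| > 8.
Then |2/t − (1/2)| < 2|t − 4|/8, which is < eps when |t − 4| < 4eps.
Take delta = min(2, 4eps). Then 0 < |t − 4| < delta gives both |t − 4| < 2 and |t − 4| < 4eps, so |2/t − (1/2)| < eps.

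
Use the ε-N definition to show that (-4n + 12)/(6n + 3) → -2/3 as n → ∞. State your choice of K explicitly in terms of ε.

K = (7/3)/ε

Let ε > 0. For n ≥ 1, |(-4n + 12)/(6n + 3) + 2/3| = |84|/(6(6n + 3)) = 84/(6(6n + 3)).
Since 6n + 3 ≥ 6n for n ≥ 1, this is ≤ 84/(6·6n) = (7/3)/n.
So |(-4n + 12)/(6n + 3) + 2/3| < ε whenever n > (7/3)/ε.
Take K = (7/3)/ε. If n > K then |(-4n + 12)/(6n + 3) + 2/3| ≤ (7/3)/n < ε.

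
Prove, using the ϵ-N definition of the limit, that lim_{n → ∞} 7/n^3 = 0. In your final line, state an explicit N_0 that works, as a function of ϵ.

N_0 = (7/ϵ)^{1/3}

Suppose ϵ > 0. For n ≥ 1, |7/n^3 − 0| = 7/n^3.
7/n^3 < ϵ ⇔ n^3 > 7/ϵ ⇔ n > (7/ϵ)^{1/3}.
Take N_0 = (7/ϵ)^{1/3}. Then n > N_0 implies 7/n^3 < ϵ.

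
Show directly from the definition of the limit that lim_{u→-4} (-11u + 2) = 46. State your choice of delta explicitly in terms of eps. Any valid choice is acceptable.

delta = eps/11

Let eps > 0. We need delta > 0 so that 0 < |u + 4| < delta implies |(-11u + 2) − 46| < eps.
|(-11u + 2) − 46| = |-11u - 44| = 11|u + 4|.
So 11|u + 4| < eps exactly when |u + 4| < eps/11.
Choosing delta = eps/11 gives |(-11u + 2) − 46| = 11|u + 4| < eps whenever |u + 4| < delta.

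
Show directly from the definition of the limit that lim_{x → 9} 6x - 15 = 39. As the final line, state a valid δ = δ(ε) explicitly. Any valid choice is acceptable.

Let ε > 0. We need δ > 0 so that 0 < |x − 9| < δ implies |(6x - 15) − 39| < ε.
|(6x - 15) − 39| = |6x - 54| = 6|x − 9|.
So 6|x − 9| < ε exactly when |x − 9| < ε/6.
Take δ = ε/6. If 0 < |x − 9| < δ then |(6x - 15) − 39| = 6|x − 9| < 6·(ε/6) = ε.

δ = ε/6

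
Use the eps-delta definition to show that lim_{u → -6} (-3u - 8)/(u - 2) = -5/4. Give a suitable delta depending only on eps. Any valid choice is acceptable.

Let eps > 0. We want delta > 0 with 0 < |u + 6| < delta ⇒ |(-3u - 8)/(u - 2) + 5/4| < eps.
Combining over a common denominator, (-3u - 8)/(u - 2) + 5/4 = [(-3u - 8)·(-8) − 10·(u - 2)] / [(-8)·(u - 2)] = 14(u + 6) / ((-8)(u - 2)).
So |(-3u - 8)/(u - 2) + 5/4| = 14|u + 6| / (8·|u − 2|).
Require delta ≤ 4, so |u − 2| ≥ |-8| − |u + 6| > 8 − 4 = 4.
Hence |(-3u - 8)/(u - 2) + 5/4| < 14|u + 6|/(8·4) = (7/16)|u + 6|, which is < eps once |u + 6| < (16/7)eps.
Take delta = min(4, (16/7)eps). Then 0 < |u + 6| < delta forces both bounds, so |(-3u - 8)/(u - 2) + 5/4| < eps.

delta = min(4, (16/7)eps)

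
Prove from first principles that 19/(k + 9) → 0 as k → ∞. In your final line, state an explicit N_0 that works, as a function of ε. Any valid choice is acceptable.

N_0 = 19/ε

Suppose ε > 0. For k ≥ 1, |19/(k + 9) − 0| = 19/(k + 9) ≤ 19/k.
We need 19/k < ε, i.e. k > 19/ε.
Take N_0 = 19/ε. If k > N_0 then |19/(k + 9)| ≤ 19/k < ε.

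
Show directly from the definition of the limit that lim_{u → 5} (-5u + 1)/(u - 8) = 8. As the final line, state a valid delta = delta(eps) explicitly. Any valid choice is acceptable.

delta = min(3/2, (3/26)eps)

Let eps > 0 be given. We want delta > 0 with 0 < |u − 5| < delta ⇒ |(-5u + 1)/(u - 8) − 8| < eps.
Combining over a common denominator, (-5u + 1)/(u - 8) − 8 = [(-5u + 1)·(-3) − (-24)·(u - 8)] / [(-3)·(u - 8)] = 39(u − 5) / ((-3)(u - 8)).
So |(-5u + 1)/(u - 8) − 8| = 39|u − 5| / (3·|u − 8|).
Require delta ≤ 3/2, so |u − 8| ≥ |-3| − |u − 5| > 3 − 3/2 = 3/2.
Hence |(-5u + 1)/(u - 8) − 8| < 39|u − 5|/(3·(3/2)) = (26/3)|u − 5|, which is < eps once |u − 5| < (3/26)eps.
Take delta = min(3/2, (3/26)eps). Then 0 < |u − 5| < delta forces both bounds, so |(-5u + 1)/(u - 8) − 8| < eps.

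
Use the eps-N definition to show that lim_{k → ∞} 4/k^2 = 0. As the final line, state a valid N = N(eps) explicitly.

N = (4/eps)^{1/2}

Let eps > 0 be given. For k ≥ 1, |4/k^2 − 0| = 4/k^2.
4/k^2 < eps ⇔ k^2 > 4/eps ⇔ k > (4/eps)^{1/2}.
Take N = (4/eps)^{1/2}. Then k > N implies 4/k^2 < eps.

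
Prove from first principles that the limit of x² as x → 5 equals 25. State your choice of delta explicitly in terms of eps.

delta = min(2, eps/12)

Let eps > 0. We seek delta > 0 with 0 < |x − 5| < delta ⇒ |x² − 25| < eps.
Factor: x² − 25 = (x − 5)(x + 5), so |x² − 25| = |x − 5|·|x + 5|.
Impose delta ≤ 2 so that |x| < 7; then |x + 5| ≤ 12.
Hence |x² − 25| ≤ 12|x − 5|, which is < eps once |x − 5| < eps/12.
Take delta = min(2, eps/12). If 0 < |x − 5| < delta then both bounds hold and |x² − 25| ≤ 12|x − 5| < 12·(eps/12) = eps.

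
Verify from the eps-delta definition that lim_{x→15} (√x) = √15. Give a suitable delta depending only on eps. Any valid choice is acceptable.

Let eps > 0 be given. We want delta > 0 such that 0 < |x − 15| < delta implies |√x − √15| < eps.
Rationalise: √x − √15 = (x − 15)/(√x + √15), so |√x − √15| = |x − 15|/(√x + √15).
Restrict delta ≤ 15 so that |x − 15| < 15 forces x > 0, and then √x + √15 > √15.
Hence |√x − √15| < |x − 15|/√15, which is < eps once |x − 15| < √15·eps.
Take delta = min(15, √15·eps). If 0 < |x − 15| < delta then x > 0 and |√x − √15| < |x − 15|/√15 < eps.

delta = min(15, √15·eps)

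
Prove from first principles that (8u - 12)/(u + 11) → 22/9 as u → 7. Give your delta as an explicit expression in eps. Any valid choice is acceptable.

Fix eps > 0. We want delta > 0 with 0 < |u − 7| < delta ⇒ |(8u - 12)/(u + 11) − (22/9)| < eps.
Combining over a common denominator, (8u - 12)/(u + 11) − (22/9) = [(8u - 12)·18 − 44·(u + 11)] / [18·(u + 11)] = 100(u − 7) / (18(u + 11)).
So |(8u - 12)/(u + 11) − (22/9)| = 100|u − 7| / (18·|u + 11|).
Require delta ≤ 9, so |u + 11| ≥ |18| − |u − 7| > 18 − 9 = 9.
Hence |(8u - 12)/(u + 11) − (22/9)| < 100|u − 7|/(18·9) = (50/81)|u − 7|, which is < eps once |u − 7| < (81/50)eps.
Take delta = min(9, (81/50)eps). Then 0 < |u − 7| < delta forces both bounds, so |(8u - 12)/(u + 11) − (22/9)| < eps.

delta = min(9, (81/50)eps)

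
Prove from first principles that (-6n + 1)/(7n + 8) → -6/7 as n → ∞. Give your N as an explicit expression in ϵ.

Suppose ϵ > 0. For n ≥ 1, |(-6n + 1)/(7n + 8) + 6/7| = |55|/(7(7n + 8)) = 55/(7(7n + 8)).
Since 7n + 8 ≥ 7n for n ≥ 1, this is ≤ 55/(7·7n) = (55/49)/n.
So |(-6n + 1)/(7n + 8) + 6/7| < ϵ whenever n > (55/49)/ϵ.
Take N = (55/49)/ϵ. If n > N then |(-6n + 1)/(7n + 8) + 6/7| ≤ (55/49)/n < ϵ.

N = (55/49)/ϵ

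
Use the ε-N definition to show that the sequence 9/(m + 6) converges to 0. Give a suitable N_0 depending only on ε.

N_0 = 9/ε

Let ε > 0 be given. For m ≥ 1, |9/(m + 6) − 0| = 9/(m + 6) ≤ 9/m.
We need 9/m < ε, i.e. m > 9/ε.
Take N_0 = 9/ε. If m > N_0 then |9/(m + 6)| ≤ 9/m < ε.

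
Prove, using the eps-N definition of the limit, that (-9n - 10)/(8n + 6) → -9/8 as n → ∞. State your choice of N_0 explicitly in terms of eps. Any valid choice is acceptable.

Let eps > 0 be given. For n ≥ 1, |(-9n - 10)/(8n + 6) + 9/8| = |-26|/(8(8n + 6)) = 26/(8(8n + 6)).
Since 8n + 6 ≥ 8n for n ≥ 1, this is ≤ 26/(8·8n) = (13/32)/n.
So |(-9n - 10)/(8n + 6) + 9/8| < eps whenever n > (13/32)/eps.
Take N_0 = (13/32)/eps. If n > N_0 then |(-9n - 10)/(8n + 6) + 9/8| ≤ (13/32)/n < eps.

N_0 = (13/32)/eps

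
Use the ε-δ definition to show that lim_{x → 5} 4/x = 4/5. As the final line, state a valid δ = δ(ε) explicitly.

Fix ε > 0. We seek δ > 0 such that 0 < |x − 5| < δ implies |4/x − (4/5)| < ε.
|4/x − (4/5)| = 4·|5 − x|/(5·|x|) = 4|x − 5|/(5|x|).
Restrict δ ≤ 5/2. Then |x − 5| < 5/2 gives |x| > 5/2, so 5|x| > 25/2.
Then |4/x − (4/5)| < 4|x − 5|/(25/2), which is < ε when |x − 5| < (25/8)ε.
Take δ = min(5/2, (25/8)ε). Then 0 < |x − 5| < δ gives both |x − 5| < 5/2 and |x − 5| < (25/8)ε, so |4/x − (4/5)| < ε.

δ = min(5/2, (25/8)ε)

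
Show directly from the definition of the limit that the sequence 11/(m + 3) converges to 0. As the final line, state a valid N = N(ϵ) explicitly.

Fix ϵ > 0. For m ≥ 1, |11/(m + 3) − 0| = 11/(m + 3) ≤ 11/m.
We need 11/m < ϵ, i.e. m > 11/ϵ.
Take N = 11/ϵ. If m > N then |11/(m + 3)| ≤ 11/m < ϵ.

N = 11/ϵ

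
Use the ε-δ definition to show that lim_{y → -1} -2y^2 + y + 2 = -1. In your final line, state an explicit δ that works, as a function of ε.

Fix ε > 0. We want δ > 0 such that 0 < |y + 1| < δ implies |(-2y^2 + y + 2) + 1| < ε.
(-2y^2 + y + 2) + 1 = -2y^2 + y + 3 = (y + 1)(-2y + 3).
So |(-2y^2 + y + 2) + 1| = |y + 1|·|-2y + 3|.
Assume first that |y + 1| < 1, so |y| < 2. Then |-2y + 3| ≤ 2·2 + 3 = 7.
Hence |(-2y^2 + y + 2) + 1| ≤ 7|y + 1| < ε provided |y + 1| < ε/7.
Take δ = min(1, ε/7). Then 0 < |y + 1| < δ gives both |y + 1| < 1 and |y + 1| < ε/7, so |(-2y^2 + y + 2) + 1| < ε.

δ = min(1, ε/7)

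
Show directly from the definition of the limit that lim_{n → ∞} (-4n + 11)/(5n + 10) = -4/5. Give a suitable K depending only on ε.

K = (19/5)/ε

Let ε > 0 be given. For n ≥ 1, |(-4n + 11)/(5n + 10) + 4/5| = |95|/(5(5n + 10)) = 95/(5(5n + 10)).
Since 5n + 10 ≥ 5n for n ≥ 1, this is ≤ 95/(5·5n) = (19/5)/n.
So |(-4n + 11)/(5n + 10) + 4/5| < ε whenever n > (19/5)/ε.
Take K = (19/5)/ε. If n > K then |(-4n + 11)/(5n + 10) + 4/5| ≤ (19/5)/n < ε.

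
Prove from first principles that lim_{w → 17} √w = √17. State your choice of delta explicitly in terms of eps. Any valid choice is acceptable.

Fix eps > 0. We want delta > 0 such that 0 < |w − 17| < delta implies |√w − √17| < eps.
Rationalise: √w − √17 = (w − 17)/(√w + √17), so |√w − √17| = |w − 17|/(√w + √17).
Restrict delta ≤ 17 so that |w − 17| < 17 forces w > 0, and then √w + √17 > √17.
Hence |√w − √17| < |w − 17|/√17, which is < eps once |w − 17| < √17·eps.
Take delta = min(17, √17·eps). If 0 < |w − 17| < delta then w > 0 and |√w − √17| < |w − 17|/√17 < eps.

delta = min(17, √17·eps)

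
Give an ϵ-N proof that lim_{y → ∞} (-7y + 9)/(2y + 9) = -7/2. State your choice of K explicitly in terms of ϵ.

Let ϵ > 0 be given. We seek K > 0 such that y > K implies |(-7y + 9)/(2y + 9) + 7/2| < ϵ.
(-7y + 9)/(2y + 9) + 7/2 = (2(-7y + 9) − (-7)(2y + 9)) / (2(2y + 9)) = 81/(2(2y + 9)).
For y > 0 we have 2y + 9 > 2y, so |(-7y + 9)/(2y + 9) + 7/2| = 81/(2(2y + 9)) < 81/(2·2y) = (81/4)/y.
Thus |(-7y + 9)/(2y + 9) + 7/2| < ϵ whenever y > (81/4)/ϵ.
Take K = (81/4)/ϵ. If y > K then |(-7y + 9)/(2y + 9) + 7/2| < (81/4)/y < ϵ.

K = (81/4)/ϵ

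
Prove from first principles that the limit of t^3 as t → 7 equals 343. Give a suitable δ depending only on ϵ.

δ = min(2, ϵ/193)

Let ϵ > 0 be given. We seek δ > 0 with 0 < |t − 7| < δ ⇒ |t^3 − 343| < ϵ.
Factor: t^3 − 343 = (t − 7)(t^2 + 7t + 49), so |t^3 − 343| = |t − 7|·|t^2 + 7t + 49|.
Restrict δ ≤ 2. Then |t − 7| < 2 gives |t| < 9, so by the triangle inequality |t^2 + 7t + 49| ≤ 9^2 + 7·9 + 49 = 193.
Hence |t^3 − 343| ≤ 193|t − 7|, which is < ϵ once |t − 7| < ϵ/193.
Take δ = min(2, ϵ/193). If 0 < |t − 7| < δ then both bounds hold and |t^3 − 343| ≤ 193|t − 7| < 193·(ϵ/193) = ϵ.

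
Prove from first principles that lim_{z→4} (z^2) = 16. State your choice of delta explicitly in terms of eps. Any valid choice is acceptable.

delta = min(2, eps/10)

Suppose eps > 0. We seek delta > 0 with 0 < |z − 4| < delta ⇒ |z^2 − 16| < eps.
Factor: z^2 − 16 = (z − 4)(z + 4), so |z^2 − 16| = |z − 4|·|z + 4|.
Impose delta ≤ 2 so that |z| < 6; then |z + 4| ≤ 10.
Hence |z^2 − 16| ≤ 10|z − 4|, which is < eps once |z − 4| < eps/10.
Take delta = min(2, eps/10). If 0 < |z − 4| < delta then both bounds hold and |z^2 − 16| ≤ 10|z − 4| < 10·(eps/10) = eps.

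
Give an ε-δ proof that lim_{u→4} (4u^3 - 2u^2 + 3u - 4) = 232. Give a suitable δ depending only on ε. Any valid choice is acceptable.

Let ε > 0. We want δ > 0 such that 0 < |u − 4| < δ implies |(4u^3 - 2u^2 + 3u - 4) − 232| < ε.
(4u^3 - 2u^2 + 3u - 4) − 232 = 4u^3 - 2u^2 + 3u - 236 = (u − 4)(4u^2 + 14u + 59).
So |(4u^3 - 2u^2 + 3u - 4) − 232| = |u − 4|·|4u^2 + 14u + 59|.
Assume first that |u − 4| < 1, so |u| < 5. Then |4u^2 + 14u + 59| ≤ 4·5^2 + 14·5 + 59 = 229.
Hence |(4u^3 - 2u^2 + 3u - 4) − 232| ≤ 229|u − 4| < ε provided |u − 4| < ε/229.
Choosing δ = min(1, ε/229) ensures both conditions, hence |(4u^3 - 2u^2 + 3u - 4) − 232| < ε.

δ = min(1, ε/229)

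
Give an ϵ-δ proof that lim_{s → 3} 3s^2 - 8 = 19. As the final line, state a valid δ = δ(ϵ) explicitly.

δ = min(1, ϵ/21)

Suppose ϵ > 0. We want δ > 0 such that 0 < |s − 3| < δ implies |(3s^2 - 8) − 19| < ϵ.
(3s^2 - 8) − 19 = 3s^2 - 27 = (s − 3)(3s + 9).
So |(3s^2 - 8) − 19| = |s − 3|·|3s + 9|.
Assume first that |s − 3| < 1, so |s| < 4. Then |3s + 9| ≤ 3·4 + 9 = 21.
Hence |(3s^2 - 8) − 19| ≤ 21|s − 3| < ϵ provided |s − 3| < ϵ/21.
Choosing δ = min(1, ϵ/21) ensures both conditions, hence |(3s^2 - 8) − 19| < ϵ.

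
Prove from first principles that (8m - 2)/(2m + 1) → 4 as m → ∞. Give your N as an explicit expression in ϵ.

N = 3/ϵ

Suppose ϵ > 0. For m ≥ 1, |(8m - 2)/(2m + 1) − 4| = |-12|/(2(2m + 1)) = 12/(2(2m + 1)).
Since 2m + 1 ≥ 2m for m ≥ 1, this is ≤ 12/(2·2m) = 3/m.
So |(8m - 2)/(2m + 1) − 4| < ϵ whenever m > 3/ϵ.
Take N = 3/ϵ. If m > N then |(8m - 2)/(2m + 1) − 4| ≤ 3/m < ϵ.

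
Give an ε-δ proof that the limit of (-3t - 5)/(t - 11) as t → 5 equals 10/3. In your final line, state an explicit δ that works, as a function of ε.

δ = min(3, (9/19)ε)

Fix ε > 0. We want δ > 0 with 0 < |t − 5| < δ ⇒ |(-3t - 5)/(t - 11) − (10/3)| < ε.
Combining over a common denominator, (-3t - 5)/(t - 11) − (10/3) = [(-3t - 5)·(-6) − (-20)·(t - 11)] / [(-6)·(t - 11)] = 38(t − 5) / ((-6)(t - 11)).
So |(-3t - 5)/(t - 11) − (10/3)| = 38|t − 5| / (6·|t − 11|).
Restrict δ ≤ 3. Then |t − 5| < 3 gives |t − 11| = |(t − 5) + (-6)| ≥ 6 − 3 = 3.
Hence |(-3t - 5)/(t - 11) − (10/3)| < 38|t − 5|/(6·3) = (19/9)|t − 5|, which is < ε once |t − 5| < (9/19)ε.
Take δ = min(3, (9/19)ε). Then 0 < |t − 5| < δ forces both bounds, so |(-3t - 5)/(t - 11) − (10/3)| < ε.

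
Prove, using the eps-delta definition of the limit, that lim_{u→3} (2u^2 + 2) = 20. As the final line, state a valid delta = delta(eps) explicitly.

Let eps > 0 be given. We want delta > 0 such that 0 < |u − 3| < delta implies |(2u^2 + 2) − 20| < eps.
(2u^2 + 2) − 20 = 2u^2 - 18 = (u − 3)(2u + 6).
So |(2u^2 + 2) − 20| = |u − 3|·|2u + 6|.
Require delta ≤ 2. Then |u − 3| < 2 gives |u| < 5, and by the triangle inequality |2u + 6| ≤ 2·5 + 6 = 16.
Hence |(2u^2 + 2) − 20| ≤ 16|u − 3| < eps provided |u − 3| < eps/16.
Take delta = min(2, eps/16). Then 0 < |u − 3| < delta gives both |u − 3| < 2 and |u − 3| < eps/16, so |(2u^2 + 2) − 20| < eps.

delta = min(2, eps/16)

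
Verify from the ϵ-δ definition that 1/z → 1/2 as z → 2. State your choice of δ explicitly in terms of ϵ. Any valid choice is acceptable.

Fix ϵ > 0. We seek δ > 0 such that 0 < |z − 2| < δ implies |1/z − (1/2)| < ϵ.
|1/z − (1/2)| = |2 − z|/(2·|z|) = |z − 2|/(2|z|).
Require δ ≤ 1 so that |z| > 2 − 1 = 1, hence 2|z| > 2.
Then |1/z − (1/2)| < |z − 2|/2, which is < ϵ when |z − 2| < 2ϵ.
Take δ = min(1, 2ϵ). Then 0 < |z − 2| < δ gives both |z − 2| < 1 and |z − 2| < 2ϵ, so |1/z − (1/2)| < ϵ.

δ = min(1, 2ϵ)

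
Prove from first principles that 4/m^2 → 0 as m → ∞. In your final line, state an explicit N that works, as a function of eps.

N = (4/eps)^{1/2}

Let eps > 0. For m ≥ 1, |4/m^2 − 0| = 4/m^2.
4/m^2 < eps ⇔ m^2 > 4/eps ⇔ m > (4/eps)^{1/2}.
Take N = (4/eps)^{1/2}. Then m > N implies 4/m^2 < eps.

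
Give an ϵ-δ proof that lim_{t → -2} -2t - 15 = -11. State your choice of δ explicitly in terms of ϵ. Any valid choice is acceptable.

δ = ϵ/2

Suppose ϵ > 0. We need δ > 0 so that 0 < |t + 2| < δ implies |(-2t - 15) + 11| < ϵ.
|(-2t - 15) + 11| = |-2t - 4| = 2|t + 2|.
Thus it suffices that |t + 2| < ϵ/2.
Choosing δ = ϵ/2 gives |(-2t - 15) + 11| = 2|t + 2| < ϵ whenever |t + 2| < δ.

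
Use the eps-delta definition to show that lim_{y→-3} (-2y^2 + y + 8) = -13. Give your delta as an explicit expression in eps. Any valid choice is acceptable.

delta = min(1, eps/15)

Suppose eps > 0. We want delta > 0 such that 0 < |y + 3| < delta implies |(-2y^2 + y + 8) + 13| < eps.
(-2y^2 + y + 8) + 13 = -2y^2 + y + 21 = (y + 3)(-2y + 7).
So |(-2y^2 + y + 8) + 13| = |y + 3|·|-2y + 7|.
Require delta ≤ 1. Then |y + 3| < 1 gives |y| < 4, and by the triangle inequality |-2y + 7| ≤ 2·4 + 7 = 15.
Hence |(-2y^2 + y + 8) + 13| ≤ 15|y + 3| < eps provided |y + 3| < eps/15.
Take delta = min(1, eps/15). Then 0 < |y + 3| < delta gives both |y + 3| < 1 and |y + 3| < eps/15, so |(-2y^2 + y + 8) + 13| < eps.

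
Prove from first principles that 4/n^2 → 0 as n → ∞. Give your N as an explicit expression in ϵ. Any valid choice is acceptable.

Let ϵ > 0 be given. For n ≥ 1, |4/n^2 − 0| = 4/n^2.
4/n^2 < ϵ ⇔ n^2 > 4/ϵ ⇔ n > (4/ϵ)^{1/2}.
Take N = (4/ϵ)^{1/2}. Then n > N implies 4/n^2 < ϵ.

N = (4/ϵ)^{1/2}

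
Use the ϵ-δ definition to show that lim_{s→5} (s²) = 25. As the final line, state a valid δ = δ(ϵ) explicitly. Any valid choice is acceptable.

Suppose ϵ > 0. We seek δ > 0 with 0 < |s − 5| < δ ⇒ |s² − 25| < ϵ.
Factor: s² − 25 = (s − 5)(s + 5), so |s² − 25| = |s − 5|·|s + 5|.
Restrict δ ≤ 1. Then |s − 5| < 1 gives |s| < 6, so by the triangle inequality |s + 5| ≤ 6 + 5 = 11.
Hence |s² − 25| ≤ 11|s − 5|, which is < ϵ once |s − 5| < ϵ/11.
Take δ = min(1, ϵ/11). If 0 < |s − 5| < δ then both bounds hold and |s² − 25| ≤ 11|s − 5| < 11·(ϵ/11) = ϵ.

δ = min(1, ϵ/11)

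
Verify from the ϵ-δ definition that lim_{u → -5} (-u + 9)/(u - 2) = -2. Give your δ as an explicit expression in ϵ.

Suppose ϵ > 0. We want δ > 0 with 0 < |u + 5| < δ ⇒ |(-u + 9)/(u - 2) + 2| < ϵ.
Combining over a common denominator, (-u + 9)/(u - 2) + 2 = [(-u + 9)·(-7) − 14·(u - 2)] / [(-7)·(u - 2)] = -7(u + 5) / ((-7)(u - 2)).
So |(-u + 9)/(u - 2) + 2| = 7|u + 5| / (7·|u − 2|).
Restrict δ ≤ 7/2. Then |u + 5| < 7/2 gives |u − 2| = |(u + 5) + (-7)| ≥ 7 − 7/2 = 7/2.
Hence |(-u + 9)/(u - 2) + 2| < 7|u + 5|/(7·(7/2)) = (2/7)|u + 5|, which is < ϵ once |u + 5| < (7/2)ϵ.
Take δ = min(7/2, (7/2)ϵ). Then 0 < |u + 5| < δ forces both bounds, so |(-u + 9)/(u - 2) + 2| < ϵ.

δ = min(7/2, (7/2)ϵ)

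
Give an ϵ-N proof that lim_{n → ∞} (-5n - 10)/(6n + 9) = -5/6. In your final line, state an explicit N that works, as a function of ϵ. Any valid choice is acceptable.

N = (5/12)/ϵ

Fix ϵ > 0. For n ≥ 1, |(-5n - 10)/(6n + 9) + 5/6| = |-15|/(6(6n + 9)) = 15/(6(6n + 9)).
Since 6n + 9 ≥ 6n for n ≥ 1, this is ≤ 15/(6·6n) = (5/12)/n.
So |(-5n - 10)/(6n + 9) + 5/6| < ϵ whenever n > (5/12)/ϵ.
Take N = (5/12)/ϵ. If n > N then |(-5n - 10)/(6n + 9) + 5/6| ≤ (5/12)/n < ϵ.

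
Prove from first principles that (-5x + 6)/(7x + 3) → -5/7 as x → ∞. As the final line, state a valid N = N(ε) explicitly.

N = (57/49)/ε

Let ε > 0. We seek N > 0 such that x > N implies |(-5x + 6)/(7x + 3) + 5/7| < ε.
(-5x + 6)/(7x + 3) + 5/7 = (7(-5x + 6) − (-5)(7x + 3)) / (7(7x + 3)) = 57/(7(7x + 3)).
For x > 0 we have 7x + 3 > 7x, so |(-5x + 6)/(7x + 3) + 5/7| = 57/(7(7x + 3)) < 57/(7·7x) = (57/49)/x.
Thus |(-5x + 6)/(7x + 3) + 5/7| < ε whenever x > (57/49)/ε.
Take N = (57/49)/ε. If x > N then |(-5x + 6)/(7x + 3) + 5/7| < (57/49)/x < ε.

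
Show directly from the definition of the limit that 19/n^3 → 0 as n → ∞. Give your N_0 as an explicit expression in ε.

N_0 = (19/ε)^{1/3}

Let ε > 0. For n ≥ 1, |19/n^3 − 0| = 19/n^3.
19/n^3 < ε ⇔ n^3 > 19/ε ⇔ n > (19/ε)^{1/3}.
Take N_0 = (19/ε)^{1/3}. Then n > N_0 implies 19/n^3 < ε.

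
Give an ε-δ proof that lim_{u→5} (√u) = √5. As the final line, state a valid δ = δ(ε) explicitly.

Suppose ε > 0. We want δ > 0 such that 0 < |u − 5| < δ implies |√u − √5| < ε.
Multiplying by the conjugate, |√u − √5| = |u − 5|/(√u + √5).
Restrict δ ≤ 5 so that |u − 5| < 5 forces u > 0, and then √u + √5 > √5.
Hence |√u − √5| < |u − 5|/√5, which is < ε once |u − 5| < √5·ε.
Take δ = min(5, √5·ε). If 0 < |u − 5| < δ then u > 0 and |√u − √5| < |u − 5|/√5 < ε.

δ = min(5, √5·ε)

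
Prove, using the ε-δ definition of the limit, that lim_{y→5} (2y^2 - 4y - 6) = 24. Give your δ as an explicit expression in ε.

δ = min(2, ε/20)

Let ε > 0. We want δ > 0 such that 0 < |y − 5| < δ implies |(2y^2 - 4y - 6) − 24| < ε.
(2y^2 - 4y - 6) − 24 = 2y^2 - 4y - 30 = (y − 5)(2y + 6).
So |(2y^2 - 4y - 6) − 24| = |y − 5|·|2y + 6|.
Require δ ≤ 2. Then |y − 5| < 2 gives |y| < 7, and by the triangle inequality |2y + 6| ≤ 2·7 + 6 = 20.
Hence |(2y^2 - 4y - 6) − 24| ≤ 20|y − 5| < ε provided |y − 5| < ε/20.
Choosing δ = min(2, ε/20) ensures both conditions, hence |(2y^2 - 4y - 6) − 24| < ε.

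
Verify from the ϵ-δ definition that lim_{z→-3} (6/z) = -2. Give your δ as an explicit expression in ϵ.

Let ϵ > 0 be given. We seek δ > 0 such that 0 < |z + 3| < δ implies |6/z + 2| < ϵ.
|6/z + 2| = 6·|-3 − z|/(3·|z|) = 6|z + 3|/(3|z|).
Require δ ≤ 3/2 so that |z| > 3 − 3/2 = 3/2, hence 3|z| > 9/2.
Then |6/z + 2| < 6|z + 3|/(9/2), which is < ϵ when |z + 3| < (3/4)ϵ.
Take δ = min(3/2, (3/4)ϵ). Then 0 < |z + 3| < δ gives both |z + 3| < 3/2 and |z + 3| < (3/4)ϵ, so |6/z + 2| < ϵ.

δ = min(3/2, (3/4)ϵ)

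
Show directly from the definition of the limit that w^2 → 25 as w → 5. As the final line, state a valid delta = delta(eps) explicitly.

Let eps > 0. We seek delta > 0 with 0 < |w − 5| < delta ⇒ |w^2 − 25| < eps.
Factor: w^2 − 25 = (w − 5)(w + 5), so |w^2 − 25| = |w − 5|·|w + 5|.
Restrict delta ≤ 1. Then |w − 5| < 1 gives |w| < 6, so by the triangle inequality |w + 5| ≤ 6 + 5 = 11.
Hence |w^2 − 25| ≤ 11|w − 5|, which is < eps once |w − 5| < eps/11.
Take delta = min(1, eps/11). If 0 < |w − 5| < delta then both bounds hold and |w^2 − 25| ≤ 11|w − 5| < 11·(eps/11) = eps.

delta = min(1, eps/11)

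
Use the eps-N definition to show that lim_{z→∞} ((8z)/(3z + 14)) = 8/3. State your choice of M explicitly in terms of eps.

Let eps > 0 be given. We seek M > 0 such that z > M implies |(8z)/(3z + 14) − (8/3)| < eps.
(8z)/(3z + 14) − (8/3) = (3(8z) − 8(3z + 14)) / (3(3z + 14)) = -112/(3(3z + 14)).
For z > 0 we have 3z + 14 > 3z, so |(8z)/(3z + 14) − (8/3)| = 112/(3(3z + 14)) < 112/(3·3z) = (112/9)/z.
Thus |(8z)/(3z + 14) − (8/3)| < eps whenever z > (112/9)/eps.
Take M = (112/9)/eps. If z > M then |(8z)/(3z + 14) − (8/3)| < (112/9)/z < eps.

M = (112/9)/eps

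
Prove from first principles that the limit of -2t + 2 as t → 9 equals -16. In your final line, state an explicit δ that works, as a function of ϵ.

δ = ϵ/2

Suppose ϵ > 0. We need δ > 0 so that 0 < |t − 9| < δ implies |(-2t + 2) + 16| < ϵ.
Since (-2t + 2) + 16 = -2(t − 9), we have |(-2t + 2) + 16| = 2|t − 9|.
Thus it suffices that |t − 9| < ϵ/2.
Choosing δ = ϵ/2 gives |(-2t + 2) + 16| = 2|t − 9| < ϵ whenever |t − 9| < δ.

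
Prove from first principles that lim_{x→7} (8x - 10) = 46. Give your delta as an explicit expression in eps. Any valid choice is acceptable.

delta = eps/8

Let eps > 0 be given. We need delta > 0 so that 0 < |x − 7| < delta implies |(8x - 10) − 46| < eps.
Since (8x - 10) − 46 = 8(x − 7), we have |(8x - 10) − 46| = 8|x − 7|.
Thus it suffices that |x − 7| < eps/8.
Choosing delta = eps/8 gives |(8x - 10) − 46| = 8|x − 7| < eps whenever |x − 7| < delta.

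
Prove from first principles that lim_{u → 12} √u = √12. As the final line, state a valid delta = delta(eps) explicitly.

delta = min(12, √12·eps)

Let eps > 0. We want delta > 0 such that 0 < |u − 12| < delta implies |√u − √12| < eps.
Multiplying by the conjugate, |√u − √12| = |u − 12|/(√u + √12).
Restrict delta ≤ 12 so that |u − 12| < 12 forces u > 0, and then √u + √12 > √12.
Hence |√u − √12| < |u − 12|/√12, which is < eps once |u − 12| < √12·eps.
Take delta = min(12, √12·eps). If 0 < |u − 12| < delta then u > 0 and |√u − √12| < |u − 12|/√12 < eps.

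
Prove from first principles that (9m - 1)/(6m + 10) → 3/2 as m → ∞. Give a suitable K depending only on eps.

K = (8/3)/eps

Fix eps > 0. For m ≥ 1, |(9m - 1)/(6m + 10) − (3/2)| = |-96|/(6(6m + 10)) = 96/(6(6m + 10)).
Since 6m + 10 ≥ 6m for m ≥ 1, this is ≤ 96/(6·6m) = (8/3)/m.
So |(9m - 1)/(6m + 10) − (3/2)| < eps whenever m > (8/3)/eps.
Take K = (8/3)/eps. If m > K then |(9m - 1)/(6m + 10) − (3/2)| ≤ (8/3)/m < eps.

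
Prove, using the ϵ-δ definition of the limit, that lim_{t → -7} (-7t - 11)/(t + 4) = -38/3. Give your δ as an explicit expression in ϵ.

Let ϵ > 0. We want δ > 0 with 0 < |t + 7| < δ ⇒ |(-7t - 11)/(t + 4) + 38/3| < ϵ.
Combining over a common denominator, (-7t - 11)/(t + 4) + 38/3 = [(-7t - 11)·(-3) − 38·(t + 4)] / [(-3)·(t + 4)] = -17(t + 7) / ((-3)(t + 4)).
So |(-7t - 11)/(t + 4) + 38/3| = 17|t + 7| / (3·|t + 4|).
Restrict δ ≤ 3/2. Then |t + 7| < 3/2 gives |t + 4| = |(t + 7) + (-3)| ≥ 3 − 3/2 = 3/2.
Hence |(-7t - 11)/(t + 4) + 38/3| < 17|t + 7|/(3·(3/2)) = (34/9)|t + 7|, which is < ϵ once |t + 7| < (9/34)ϵ.
Take δ = min(3/2, (9/34)ϵ). Then 0 < |t + 7| < δ forces both bounds, so |(-7t - 11)/(t + 4) + 38/3| < ϵ.

δ = min(3/2, (9/34)ϵ)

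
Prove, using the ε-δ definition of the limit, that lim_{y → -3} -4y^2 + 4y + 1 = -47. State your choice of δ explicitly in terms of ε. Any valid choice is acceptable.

Let ε > 0 be given. We want δ > 0 such that 0 < |y + 3| < δ implies |(-4y^2 + 4y + 1) + 47| < ε.
(-4y^2 + 4y + 1) + 47 = -4y^2 + 4y + 48 = (y + 3)(-4y + 16).
So |(-4y^2 + 4y + 1) + 47| = |y + 3|·|-4y + 16|.
Assume first that |y + 3| < 2, so |y| < 5. Then |-4y + 16| ≤ 4·5 + 16 = 36.
Hence |(-4y^2 + 4y + 1) + 47| ≤ 36|y + 3| < ε provided |y + 3| < ε/36.
Choosing δ = min(2, ε/36) ensures both conditions, hence |(-4y^2 + 4y + 1) + 47| < ε.

δ = min(2, ε/36)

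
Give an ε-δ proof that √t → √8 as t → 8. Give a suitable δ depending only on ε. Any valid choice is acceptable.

δ = min(8, √8·ε)

Let ε > 0 be given. We want δ > 0 such that 0 < |t − 8| < δ implies |√t − √8| < ε.
Multiplying by the conjugate, |√t − √8| = |t − 8|/(√t + √8).
Restrict δ ≤ 8 so that |t − 8| < 8 forces t > 0, and then √t + √8 > √8.
Hence |√t − √8| < |t − 8|/√8, which is < ε once |t − 8| < √8·ε.
Take δ = min(8, √8·ε). If 0 < |t − 8| < δ then t > 0 and |√t − √8| < |t − 8|/√8 < ε.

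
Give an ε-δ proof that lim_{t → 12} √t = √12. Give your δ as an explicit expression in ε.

Suppose ε > 0. We want δ > 0 such that 0 < |t − 12| < δ implies |√t − √12| < ε.
Multiplying by the conjugate, |√t − √12| = |t − 12|/(√t + √12).
Restrict δ ≤ 12 so that |t − 12| < 12 forces t > 0, and then √t + √12 > √12.
Hence |√t − √12| < |t − 12|/√12, which is < ε once |t − 12| < √12·ε.
Take δ = min(12, √12·ε). If 0 < |t − 12| < δ then t > 0 and |√t − √12| < |t − 12|/√12 < ε.

δ = min(12, √12·ε)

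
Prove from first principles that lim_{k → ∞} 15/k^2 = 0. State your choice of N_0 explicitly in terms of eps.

N_0 = (15/eps)^{1/2}

Let eps > 0 be given. For k ≥ 1, |15/k^2 − 0| = 15/k^2.
15/k^2 < eps ⇔ k^2 > 15/eps ⇔ k > (15/eps)^{1/2}.
Take N_0 = (15/eps)^{1/2}. Then k > N_0 implies 15/k^2 < eps.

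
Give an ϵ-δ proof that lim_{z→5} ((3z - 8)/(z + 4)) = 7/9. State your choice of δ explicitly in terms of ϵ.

Let ϵ > 0 be given. We want δ > 0 with 0 < |z − 5| < δ ⇒ |(3z - 8)/(z + 4) − (7/9)| < ϵ.
Combining over a common denominator, (3z - 8)/(z + 4) − (7/9) = [(3z - 8)·9 − 7·(z + 4)] / [9·(z + 4)] = 20(z − 5) / (9(z + 4)).
So |(3z - 8)/(z + 4) − (7/9)| = 20|z − 5| / (9·|z + 4|).
Restrict δ ≤ 9/2. Then |z − 5| < 9/2 gives |z + 4| = |(z − 5) + 9| ≥ 9 − 9/2 = 9/2.
Hence |(3z - 8)/(z + 4) − (7/9)| < 20|z − 5|/(9·(9/2)) = (40/81)|z − 5|, which is < ϵ once |z − 5| < (81/40)ϵ.
Take δ = min(9/2, (81/40)ϵ). Then 0 < |z − 5| < δ forces both bounds, so |(3z - 8)/(z + 4) − (7/9)| < ϵ.

δ = min(9/2, (81/40)ϵ)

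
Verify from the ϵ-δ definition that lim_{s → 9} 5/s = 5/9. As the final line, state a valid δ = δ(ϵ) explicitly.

Let ϵ > 0 be given. We seek δ > 0 such that 0 < |s − 9| < δ implies |5/s − (5/9)| < ϵ.
|5/s − (5/9)| = 5·|9 − s|/(9·|s|) = 5|s − 9|/(9|s|).
Require δ ≤ 9/2 so that |s| > 9 − 9/2 = 9/2, hence 9|s| > 81/2.
Then |5/s − (5/9)| < 5|s − 9|/(81/2), which is < ϵ when |s − 9| < (81/10)ϵ.
Take δ = min(9/2, (81/10)ϵ). Then 0 < |s − 9| < δ gives both |s − 9| < 9/2 and |s − 9| < (81/10)ϵ, so |5/s − (5/9)| < ϵ.

δ = min(9/2, (81/10)ϵ)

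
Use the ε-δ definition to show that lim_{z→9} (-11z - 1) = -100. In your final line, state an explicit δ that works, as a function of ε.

δ = ε/11

Suppose ε > 0. We need δ > 0 so that 0 < |z − 9| < δ implies |(-11z - 1) + 100| < ε.
|(-11z - 1) + 100| = |-11z + 99| = 11|z − 9|.
So 11|z − 9| < ε exactly when |z − 9| < ε/11.
Choosing δ = ε/11 gives |(-11z - 1) + 100| = 11|z − 9| < ε whenever |z − 9| < δ.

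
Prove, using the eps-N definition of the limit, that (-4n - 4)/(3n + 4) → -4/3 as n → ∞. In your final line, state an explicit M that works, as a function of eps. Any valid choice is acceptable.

Let eps > 0. For n ≥ 1, |(-4n - 4)/(3n + 4) + 4/3| = |4|/(3(3n + 4)) = 4/(3(3n + 4)).
Since 3n + 4 ≥ 3n for n ≥ 1, this is ≤ 4/(3·3n) = (4/9)/n.
So |(-4n - 4)/(3n + 4) + 4/3| < eps whenever n > (4/9)/eps.
Take M = (4/9)/eps. If n > M then |(-4n - 4)/(3n + 4) + 4/3| ≤ (4/9)/n < eps.

M = (4/9)/eps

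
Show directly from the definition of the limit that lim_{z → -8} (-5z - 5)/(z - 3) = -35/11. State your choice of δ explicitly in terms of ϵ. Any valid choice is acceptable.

δ = min(11/2, (121/40)ϵ)

Let ϵ > 0 be given. We want δ > 0 with 0 < |z + 8| < δ ⇒ |(-5z - 5)/(z - 3) + 35/11| < ϵ.
Combining over a common denominator, (-5z - 5)/(z - 3) + 35/11 = [(-5z - 5)·(-11) − 35·(z - 3)] / [(-11)·(z - 3)] = 20(z + 8) / ((-11)(z - 3)).
So |(-5z - 5)/(z - 3) + 35/11| = 20|z + 8| / (11·|z − 3|).
Require δ ≤ 11/2, so |z − 3| ≥ |-11| − |z + 8| > 11 − 11/2 = 11/2.
Hence |(-5z - 5)/(z - 3) + 35/11| < 20|z + 8|/(11·(11/2)) = (40/121)|z + 8|, which is < ϵ once |z + 8| < (121/40)ϵ.
Take δ = min(11/2, (121/40)ϵ). Then 0 < |z + 8| < δ forces both bounds, so |(-5z - 5)/(z - 3) + 35/11| < ϵ.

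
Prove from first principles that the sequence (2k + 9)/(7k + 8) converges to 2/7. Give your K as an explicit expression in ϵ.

Let ϵ > 0 be given. For k ≥ 1, |(2k + 9)/(7k + 8) − (2/7)| = |47|/(7(7k + 8)) = 47/(7(7k + 8)).
Since 7k + 8 ≥ 7k for k ≥ 1, this is ≤ 47/(7·7k) = (47/49)/k.
So |(2k + 9)/(7k + 8) − (2/7)| < ϵ whenever k > (47/49)/ϵ.
Take K = (47/49)/ϵ. If k > K then |(2k + 9)/(7k + 8) − (2/7)| ≤ (47/49)/k < ϵ.

K = (47/49)/ϵ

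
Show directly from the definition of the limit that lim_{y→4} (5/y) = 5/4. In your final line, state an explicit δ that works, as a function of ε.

δ = min(2, (8/5)ε)

Fix ε > 0. We seek δ > 0 such that 0 < |y − 4| < δ implies |5/y − (5/4)| < ε.
|5/y − (5/4)| = 5·|4 − y|/(4·|y|) = 5|y − 4|/(4|y|).
Restrict δ ≤ 2. Then |y − 4| < 2 gives |y| > 2, so 4|y| > 8.
Then |5/y − (5/4)| < 5|y − 4|/8, which is < ε when |y − 4| < (8/5)ε.
Take δ = min(2, (8/5)ε). Then 0 < |y − 4| < δ gives both |y − 4| < 2 and |y − 4| < (8/5)ε, so |5/y − (5/4)| < ε.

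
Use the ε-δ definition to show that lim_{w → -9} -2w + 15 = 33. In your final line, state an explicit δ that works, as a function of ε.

δ = ε/2

Fix ε > 0. We need δ > 0 so that 0 < |w + 9| < δ implies |(-2w + 15) − 33| < ε.
Since (-2w + 15) − 33 = -2(w + 9), we have |(-2w + 15) − 33| = 2|w + 9|.
So 2|w + 9| < ε exactly when |w + 9| < ε/2.
Take δ = ε/2. If 0 < |w + 9| < δ then |(-2w + 15) − 33| = 2|w + 9| < 2·(ε/2) = ε.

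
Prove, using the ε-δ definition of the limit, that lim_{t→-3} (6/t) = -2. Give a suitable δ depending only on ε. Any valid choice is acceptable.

δ = min(3/2, (3/4)ε)

Suppose ε > 0. We seek δ > 0 such that 0 < |t + 3| < δ implies |6/t + 2| < ε.
|6/t + 2| = 6·|-3 − t|/(3·|t|) = 6|t + 3|/(3|t|).
Restrict δ ≤ 3/2. Then |t + 3| < 3/2 gives |t| > 3/2, so 3|t| > 9/2.
Then |6/t + 2| < 6|t + 3|/(9/2), which is < ε when |t + 3| < (3/4)ε.
Take δ = min(3/2, (3/4)ε). Then 0 < |t + 3| < δ gives both |t + 3| < 3/2 and |t + 3| < (3/4)ε, so |6/t + 2| < ε.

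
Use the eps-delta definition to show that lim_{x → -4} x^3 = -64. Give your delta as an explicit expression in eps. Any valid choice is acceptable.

Fix eps > 0. We seek delta > 0 with 0 < |x + 4| < delta ⇒ |x^3 + 64| < eps.
Factor: x^3 + 64 = (x + 4)(x^2 - 4x + 16), so |x^3 + 64| = |x + 4|·|x^2 - 4x + 16|.
Restrict delta ≤ 1. Then |x + 4| < 1 gives |x| < 5, so by the triangle inequality |x^2 - 4x + 16| ≤ 5^2 + 4·5 + 16 = 61.
Hence |x^3 + 64| ≤ 61|x + 4|, which is < eps once |x + 4| < eps/61.
Take delta = min(1, eps/61). If 0 < |x + 4| < delta then both bounds hold and |x^3 + 64| ≤ 61|x + 4| < 61·(eps/61) = eps.

delta = min(1, eps/61)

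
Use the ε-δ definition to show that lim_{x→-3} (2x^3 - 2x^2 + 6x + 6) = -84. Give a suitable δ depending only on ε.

Let ε > 0 be given. We want δ > 0 such that 0 < |x + 3| < δ implies |(2x^3 - 2x^2 + 6x + 6) + 84| < ε.
(2x^3 - 2x^2 + 6x + 6) + 84 = 2x^3 - 2x^2 + 6x + 90 = (x + 3)(2x^2 - 8x + 30).
So |(2x^3 - 2x^2 + 6x + 6) + 84| = |x + 3|·|2x^2 - 8x + 30|.
Assume first that |x + 3| < 1, so |x| < 4. Then |2x^2 - 8x + 30| ≤ 2·4^2 + 8·4 + 30 = 94.
Hence |(2x^3 - 2x^2 + 6x + 6) + 84| ≤ 94|x + 3| < ε provided |x + 3| < ε/94.
Take δ = min(1, ε/94). Then 0 < |x + 3| < δ gives both |x + 3| < 1 and |x + 3| < ε/94, so |(2x^3 - 2x^2 + 6x + 6) + 84| < ε.

δ = min(1, ε/94)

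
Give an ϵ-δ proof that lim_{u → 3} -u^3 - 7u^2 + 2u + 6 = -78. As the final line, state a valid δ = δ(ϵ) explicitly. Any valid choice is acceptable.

δ = min(2, ϵ/103)

Fix ϵ > 0. We want δ > 0 such that 0 < |u − 3| < δ implies |(-u^3 - 7u^2 + 2u + 6) + 78| < ϵ.
(-u^3 - 7u^2 + 2u + 6) + 78 = -u^3 - 7u^2 + 2u + 84 = (u − 3)(-u^2 - 10u - 28).
So |(-u^3 - 7u^2 + 2u + 6) + 78| = |u − 3|·|-u^2 - 10u - 28|.
Assume first that |u − 3| < 2, so |u| < 5. Then |-u^2 - 10u - 28| ≤ 5^2 + 10·5 + 28 = 103.
Hence |(-u^3 - 7u^2 + 2u + 6) + 78| ≤ 103|u − 3| < ϵ provided |u − 3| < ϵ/103.
Choosing δ = min(2, ϵ/103) ensures both conditions, hence |(-u^3 - 7u^2 + 2u + 6) + 78| < ϵ.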